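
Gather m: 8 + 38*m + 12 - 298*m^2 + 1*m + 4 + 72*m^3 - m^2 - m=72*m^3 - 299*m^2 + 38*m + 24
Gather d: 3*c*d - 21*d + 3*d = d*(3*c - 18)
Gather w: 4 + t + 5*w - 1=t + 5*w + 3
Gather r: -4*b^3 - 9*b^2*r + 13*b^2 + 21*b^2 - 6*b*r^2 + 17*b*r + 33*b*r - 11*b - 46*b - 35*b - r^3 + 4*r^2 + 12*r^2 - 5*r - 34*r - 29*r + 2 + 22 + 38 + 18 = -4*b^3 + 34*b^2 - 92*b - r^3 + r^2*(16 - 6*b) + r*(-9*b^2 + 50*b - 68) + 80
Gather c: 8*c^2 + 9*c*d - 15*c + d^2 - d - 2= 8*c^2 + c*(9*d - 15) + d^2 - d - 2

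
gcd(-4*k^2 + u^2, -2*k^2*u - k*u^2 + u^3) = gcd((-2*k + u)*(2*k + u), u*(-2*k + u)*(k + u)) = -2*k + u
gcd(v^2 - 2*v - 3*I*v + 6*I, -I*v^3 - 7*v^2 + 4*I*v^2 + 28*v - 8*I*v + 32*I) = 1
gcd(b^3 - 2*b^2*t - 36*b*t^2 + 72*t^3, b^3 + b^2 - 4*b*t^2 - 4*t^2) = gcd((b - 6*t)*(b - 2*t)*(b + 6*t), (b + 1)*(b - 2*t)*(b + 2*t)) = -b + 2*t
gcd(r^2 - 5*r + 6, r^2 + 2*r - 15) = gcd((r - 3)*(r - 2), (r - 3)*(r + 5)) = r - 3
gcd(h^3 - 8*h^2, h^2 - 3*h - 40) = h - 8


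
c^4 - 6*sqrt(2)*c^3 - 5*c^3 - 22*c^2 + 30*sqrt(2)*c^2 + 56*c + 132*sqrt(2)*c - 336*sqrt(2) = (c - 7)*(c - 2)*(c + 4)*(c - 6*sqrt(2))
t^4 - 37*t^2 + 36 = (t - 6)*(t - 1)*(t + 1)*(t + 6)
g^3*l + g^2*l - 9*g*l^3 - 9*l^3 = (g - 3*l)*(g + 3*l)*(g*l + l)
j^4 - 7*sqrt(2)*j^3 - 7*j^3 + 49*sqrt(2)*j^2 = j^2*(j - 7)*(j - 7*sqrt(2))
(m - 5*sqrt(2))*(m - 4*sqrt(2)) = m^2 - 9*sqrt(2)*m + 40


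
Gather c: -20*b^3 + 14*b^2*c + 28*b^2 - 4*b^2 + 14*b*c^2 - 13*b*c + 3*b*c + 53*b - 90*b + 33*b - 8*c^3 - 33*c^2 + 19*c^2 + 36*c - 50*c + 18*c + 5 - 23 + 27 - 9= -20*b^3 + 24*b^2 - 4*b - 8*c^3 + c^2*(14*b - 14) + c*(14*b^2 - 10*b + 4)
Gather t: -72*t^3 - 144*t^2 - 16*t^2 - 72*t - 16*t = -72*t^3 - 160*t^2 - 88*t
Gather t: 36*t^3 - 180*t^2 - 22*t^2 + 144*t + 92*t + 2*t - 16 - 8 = 36*t^3 - 202*t^2 + 238*t - 24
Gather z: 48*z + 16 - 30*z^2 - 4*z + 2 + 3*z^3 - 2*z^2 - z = 3*z^3 - 32*z^2 + 43*z + 18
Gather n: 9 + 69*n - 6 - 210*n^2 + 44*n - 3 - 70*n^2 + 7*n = -280*n^2 + 120*n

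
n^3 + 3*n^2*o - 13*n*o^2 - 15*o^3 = (n - 3*o)*(n + o)*(n + 5*o)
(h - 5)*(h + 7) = h^2 + 2*h - 35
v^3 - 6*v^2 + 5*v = v*(v - 5)*(v - 1)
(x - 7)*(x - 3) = x^2 - 10*x + 21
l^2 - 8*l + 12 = (l - 6)*(l - 2)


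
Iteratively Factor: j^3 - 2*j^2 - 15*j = (j + 3)*(j^2 - 5*j) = j*(j + 3)*(j - 5)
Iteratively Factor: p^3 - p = (p + 1)*(p^2 - p) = (p - 1)*(p + 1)*(p)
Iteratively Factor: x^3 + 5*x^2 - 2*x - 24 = (x + 4)*(x^2 + x - 6) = (x - 2)*(x + 4)*(x + 3)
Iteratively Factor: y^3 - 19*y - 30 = (y + 2)*(y^2 - 2*y - 15) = (y + 2)*(y + 3)*(y - 5)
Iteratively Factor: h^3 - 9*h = (h - 3)*(h^2 + 3*h) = (h - 3)*(h + 3)*(h)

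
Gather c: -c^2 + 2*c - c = -c^2 + c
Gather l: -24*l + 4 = 4 - 24*l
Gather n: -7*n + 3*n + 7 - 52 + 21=-4*n - 24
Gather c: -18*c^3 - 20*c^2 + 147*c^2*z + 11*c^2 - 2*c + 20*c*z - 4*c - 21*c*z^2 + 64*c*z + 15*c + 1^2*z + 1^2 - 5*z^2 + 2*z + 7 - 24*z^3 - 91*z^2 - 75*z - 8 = -18*c^3 + c^2*(147*z - 9) + c*(-21*z^2 + 84*z + 9) - 24*z^3 - 96*z^2 - 72*z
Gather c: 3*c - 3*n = 3*c - 3*n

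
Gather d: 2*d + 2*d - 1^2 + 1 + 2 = 4*d + 2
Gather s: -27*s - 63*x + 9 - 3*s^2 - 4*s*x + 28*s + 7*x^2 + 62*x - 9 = -3*s^2 + s*(1 - 4*x) + 7*x^2 - x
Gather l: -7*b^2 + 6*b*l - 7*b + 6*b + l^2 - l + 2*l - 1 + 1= -7*b^2 - b + l^2 + l*(6*b + 1)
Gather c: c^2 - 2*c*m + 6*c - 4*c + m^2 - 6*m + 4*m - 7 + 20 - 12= c^2 + c*(2 - 2*m) + m^2 - 2*m + 1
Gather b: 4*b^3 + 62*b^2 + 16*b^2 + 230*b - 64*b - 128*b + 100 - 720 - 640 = 4*b^3 + 78*b^2 + 38*b - 1260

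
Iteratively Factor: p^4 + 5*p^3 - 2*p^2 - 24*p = (p - 2)*(p^3 + 7*p^2 + 12*p) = (p - 2)*(p + 4)*(p^2 + 3*p) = p*(p - 2)*(p + 4)*(p + 3)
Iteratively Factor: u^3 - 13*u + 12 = (u - 1)*(u^2 + u - 12) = (u - 3)*(u - 1)*(u + 4)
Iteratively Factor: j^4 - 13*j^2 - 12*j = (j - 4)*(j^3 + 4*j^2 + 3*j) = j*(j - 4)*(j^2 + 4*j + 3) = j*(j - 4)*(j + 1)*(j + 3)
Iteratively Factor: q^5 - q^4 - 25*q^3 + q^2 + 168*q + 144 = (q - 4)*(q^4 + 3*q^3 - 13*q^2 - 51*q - 36) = (q - 4)*(q + 1)*(q^3 + 2*q^2 - 15*q - 36) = (q - 4)^2*(q + 1)*(q^2 + 6*q + 9) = (q - 4)^2*(q + 1)*(q + 3)*(q + 3)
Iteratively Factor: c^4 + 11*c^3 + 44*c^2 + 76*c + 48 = (c + 4)*(c^3 + 7*c^2 + 16*c + 12) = (c + 2)*(c + 4)*(c^2 + 5*c + 6) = (c + 2)^2*(c + 4)*(c + 3)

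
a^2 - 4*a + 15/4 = (a - 5/2)*(a - 3/2)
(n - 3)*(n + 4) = n^2 + n - 12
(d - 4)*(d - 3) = d^2 - 7*d + 12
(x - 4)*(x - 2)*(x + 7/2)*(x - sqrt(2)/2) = x^4 - 5*x^3/2 - sqrt(2)*x^3/2 - 13*x^2 + 5*sqrt(2)*x^2/4 + 13*sqrt(2)*x/2 + 28*x - 14*sqrt(2)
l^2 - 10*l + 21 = (l - 7)*(l - 3)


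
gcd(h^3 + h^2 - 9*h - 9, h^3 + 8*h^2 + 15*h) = h + 3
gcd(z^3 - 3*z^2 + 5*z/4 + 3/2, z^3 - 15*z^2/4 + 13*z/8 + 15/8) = z + 1/2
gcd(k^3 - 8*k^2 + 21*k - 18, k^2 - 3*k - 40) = 1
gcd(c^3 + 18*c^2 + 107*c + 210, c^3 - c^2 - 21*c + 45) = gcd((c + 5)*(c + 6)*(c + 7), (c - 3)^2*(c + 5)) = c + 5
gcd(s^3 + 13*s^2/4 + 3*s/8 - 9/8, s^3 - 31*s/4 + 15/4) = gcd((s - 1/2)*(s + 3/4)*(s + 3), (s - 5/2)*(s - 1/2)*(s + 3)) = s^2 + 5*s/2 - 3/2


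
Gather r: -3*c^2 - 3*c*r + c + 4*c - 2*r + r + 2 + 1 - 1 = -3*c^2 + 5*c + r*(-3*c - 1) + 2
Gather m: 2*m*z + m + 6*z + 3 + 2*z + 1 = m*(2*z + 1) + 8*z + 4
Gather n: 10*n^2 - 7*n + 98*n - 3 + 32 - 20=10*n^2 + 91*n + 9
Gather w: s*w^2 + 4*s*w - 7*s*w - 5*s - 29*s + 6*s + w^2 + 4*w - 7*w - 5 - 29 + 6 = -28*s + w^2*(s + 1) + w*(-3*s - 3) - 28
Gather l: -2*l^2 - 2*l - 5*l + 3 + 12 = -2*l^2 - 7*l + 15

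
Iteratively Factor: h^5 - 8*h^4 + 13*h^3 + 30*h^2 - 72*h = (h - 4)*(h^4 - 4*h^3 - 3*h^2 + 18*h) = h*(h - 4)*(h^3 - 4*h^2 - 3*h + 18) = h*(h - 4)*(h - 3)*(h^2 - h - 6) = h*(h - 4)*(h - 3)^2*(h + 2)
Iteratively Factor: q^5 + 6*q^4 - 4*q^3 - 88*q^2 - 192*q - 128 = (q + 2)*(q^4 + 4*q^3 - 12*q^2 - 64*q - 64) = (q + 2)^2*(q^3 + 2*q^2 - 16*q - 32) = (q + 2)^2*(q + 4)*(q^2 - 2*q - 8) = (q - 4)*(q + 2)^2*(q + 4)*(q + 2)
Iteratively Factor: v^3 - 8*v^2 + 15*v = (v - 5)*(v^2 - 3*v) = (v - 5)*(v - 3)*(v)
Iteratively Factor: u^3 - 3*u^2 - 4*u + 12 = (u - 3)*(u^2 - 4) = (u - 3)*(u - 2)*(u + 2)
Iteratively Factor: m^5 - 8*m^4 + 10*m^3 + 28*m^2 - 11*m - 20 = (m - 5)*(m^4 - 3*m^3 - 5*m^2 + 3*m + 4) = (m - 5)*(m + 1)*(m^3 - 4*m^2 - m + 4) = (m - 5)*(m + 1)^2*(m^2 - 5*m + 4) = (m - 5)*(m - 1)*(m + 1)^2*(m - 4)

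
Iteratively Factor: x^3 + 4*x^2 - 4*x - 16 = (x + 4)*(x^2 - 4) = (x + 2)*(x + 4)*(x - 2)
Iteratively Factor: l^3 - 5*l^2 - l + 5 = (l - 1)*(l^2 - 4*l - 5) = (l - 1)*(l + 1)*(l - 5)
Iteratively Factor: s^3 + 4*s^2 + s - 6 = (s + 2)*(s^2 + 2*s - 3) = (s - 1)*(s + 2)*(s + 3)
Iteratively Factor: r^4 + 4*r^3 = (r)*(r^3 + 4*r^2) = r*(r + 4)*(r^2) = r^2*(r + 4)*(r)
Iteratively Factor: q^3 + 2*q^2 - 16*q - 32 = (q - 4)*(q^2 + 6*q + 8) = (q - 4)*(q + 2)*(q + 4)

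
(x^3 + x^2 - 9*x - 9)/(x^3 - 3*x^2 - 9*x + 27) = (x + 1)/(x - 3)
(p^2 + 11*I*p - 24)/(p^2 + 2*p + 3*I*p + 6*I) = (p + 8*I)/(p + 2)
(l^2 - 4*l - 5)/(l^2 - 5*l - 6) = (l - 5)/(l - 6)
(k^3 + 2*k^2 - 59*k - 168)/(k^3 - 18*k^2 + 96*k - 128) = (k^2 + 10*k + 21)/(k^2 - 10*k + 16)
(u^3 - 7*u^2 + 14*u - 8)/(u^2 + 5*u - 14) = (u^2 - 5*u + 4)/(u + 7)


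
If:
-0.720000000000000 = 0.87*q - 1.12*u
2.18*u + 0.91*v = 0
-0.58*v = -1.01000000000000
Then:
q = -1.76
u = -0.73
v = 1.74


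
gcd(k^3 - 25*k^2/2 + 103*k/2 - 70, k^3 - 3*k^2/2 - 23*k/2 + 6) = k - 4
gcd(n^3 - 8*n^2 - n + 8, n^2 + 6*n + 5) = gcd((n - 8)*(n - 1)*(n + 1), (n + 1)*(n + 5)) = n + 1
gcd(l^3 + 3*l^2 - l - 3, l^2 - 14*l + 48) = 1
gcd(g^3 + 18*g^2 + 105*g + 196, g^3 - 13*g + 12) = g + 4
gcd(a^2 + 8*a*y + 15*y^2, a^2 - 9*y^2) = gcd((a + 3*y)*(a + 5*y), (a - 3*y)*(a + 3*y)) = a + 3*y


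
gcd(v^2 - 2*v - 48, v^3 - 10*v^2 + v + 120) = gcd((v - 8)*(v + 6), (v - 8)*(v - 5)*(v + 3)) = v - 8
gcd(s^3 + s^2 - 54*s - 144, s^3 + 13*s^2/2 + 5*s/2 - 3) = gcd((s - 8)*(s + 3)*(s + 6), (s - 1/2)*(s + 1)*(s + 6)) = s + 6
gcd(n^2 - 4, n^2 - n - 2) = n - 2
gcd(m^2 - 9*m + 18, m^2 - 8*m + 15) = m - 3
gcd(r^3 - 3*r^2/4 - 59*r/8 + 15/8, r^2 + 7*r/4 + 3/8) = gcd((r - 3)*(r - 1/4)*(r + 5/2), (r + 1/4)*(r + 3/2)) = 1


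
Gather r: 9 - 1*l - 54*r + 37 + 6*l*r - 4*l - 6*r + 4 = -5*l + r*(6*l - 60) + 50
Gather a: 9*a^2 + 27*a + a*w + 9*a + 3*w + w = 9*a^2 + a*(w + 36) + 4*w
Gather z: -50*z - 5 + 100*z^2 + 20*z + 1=100*z^2 - 30*z - 4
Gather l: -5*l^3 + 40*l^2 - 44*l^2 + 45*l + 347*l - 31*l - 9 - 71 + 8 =-5*l^3 - 4*l^2 + 361*l - 72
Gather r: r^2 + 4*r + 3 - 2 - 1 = r^2 + 4*r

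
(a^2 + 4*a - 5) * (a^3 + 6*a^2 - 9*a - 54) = a^5 + 10*a^4 + 10*a^3 - 120*a^2 - 171*a + 270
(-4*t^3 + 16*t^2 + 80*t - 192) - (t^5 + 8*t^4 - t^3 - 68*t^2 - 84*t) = -t^5 - 8*t^4 - 3*t^3 + 84*t^2 + 164*t - 192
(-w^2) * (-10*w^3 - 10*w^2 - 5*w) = 10*w^5 + 10*w^4 + 5*w^3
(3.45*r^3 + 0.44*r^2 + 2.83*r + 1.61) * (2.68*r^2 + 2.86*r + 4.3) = 9.246*r^5 + 11.0462*r^4 + 23.6778*r^3 + 14.3006*r^2 + 16.7736*r + 6.923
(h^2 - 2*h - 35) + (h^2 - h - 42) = 2*h^2 - 3*h - 77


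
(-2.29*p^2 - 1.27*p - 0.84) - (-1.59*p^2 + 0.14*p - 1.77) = -0.7*p^2 - 1.41*p + 0.93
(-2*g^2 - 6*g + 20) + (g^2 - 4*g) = -g^2 - 10*g + 20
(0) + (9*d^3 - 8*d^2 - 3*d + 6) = 9*d^3 - 8*d^2 - 3*d + 6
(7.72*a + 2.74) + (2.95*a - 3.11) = 10.67*a - 0.37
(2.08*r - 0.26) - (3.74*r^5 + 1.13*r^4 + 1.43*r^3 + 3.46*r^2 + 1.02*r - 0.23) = -3.74*r^5 - 1.13*r^4 - 1.43*r^3 - 3.46*r^2 + 1.06*r - 0.03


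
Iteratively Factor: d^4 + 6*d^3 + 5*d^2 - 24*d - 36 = (d + 3)*(d^3 + 3*d^2 - 4*d - 12) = (d - 2)*(d + 3)*(d^2 + 5*d + 6) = (d - 2)*(d + 3)^2*(d + 2)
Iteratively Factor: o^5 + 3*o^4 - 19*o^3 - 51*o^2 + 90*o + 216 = (o + 3)*(o^4 - 19*o^2 + 6*o + 72) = (o + 3)*(o + 4)*(o^3 - 4*o^2 - 3*o + 18) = (o - 3)*(o + 3)*(o + 4)*(o^2 - o - 6) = (o - 3)*(o + 2)*(o + 3)*(o + 4)*(o - 3)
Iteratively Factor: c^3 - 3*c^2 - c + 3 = (c - 1)*(c^2 - 2*c - 3) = (c - 1)*(c + 1)*(c - 3)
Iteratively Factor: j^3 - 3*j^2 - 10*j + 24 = (j - 2)*(j^2 - j - 12) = (j - 4)*(j - 2)*(j + 3)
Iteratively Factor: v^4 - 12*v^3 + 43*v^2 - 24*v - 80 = (v - 5)*(v^3 - 7*v^2 + 8*v + 16) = (v - 5)*(v - 4)*(v^2 - 3*v - 4) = (v - 5)*(v - 4)*(v + 1)*(v - 4)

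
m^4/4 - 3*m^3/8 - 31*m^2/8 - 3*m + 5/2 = (m/2 + 1)^2*(m - 5)*(m - 1/2)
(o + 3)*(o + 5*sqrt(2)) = o^2 + 3*o + 5*sqrt(2)*o + 15*sqrt(2)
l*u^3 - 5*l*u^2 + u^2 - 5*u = u*(u - 5)*(l*u + 1)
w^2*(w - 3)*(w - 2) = w^4 - 5*w^3 + 6*w^2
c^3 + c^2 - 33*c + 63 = (c - 3)^2*(c + 7)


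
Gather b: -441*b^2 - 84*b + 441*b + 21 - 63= -441*b^2 + 357*b - 42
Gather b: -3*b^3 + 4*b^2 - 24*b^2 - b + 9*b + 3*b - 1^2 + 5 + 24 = -3*b^3 - 20*b^2 + 11*b + 28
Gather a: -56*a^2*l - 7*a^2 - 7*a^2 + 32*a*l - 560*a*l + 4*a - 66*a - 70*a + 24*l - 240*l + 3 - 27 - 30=a^2*(-56*l - 14) + a*(-528*l - 132) - 216*l - 54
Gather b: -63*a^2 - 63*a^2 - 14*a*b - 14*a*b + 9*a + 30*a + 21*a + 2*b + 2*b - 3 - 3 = -126*a^2 + 60*a + b*(4 - 28*a) - 6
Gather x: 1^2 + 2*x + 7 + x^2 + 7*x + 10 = x^2 + 9*x + 18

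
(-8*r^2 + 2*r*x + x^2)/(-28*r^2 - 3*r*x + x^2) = (-2*r + x)/(-7*r + x)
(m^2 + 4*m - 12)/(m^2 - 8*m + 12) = (m + 6)/(m - 6)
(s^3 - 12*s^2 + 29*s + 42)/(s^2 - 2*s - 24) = (s^2 - 6*s - 7)/(s + 4)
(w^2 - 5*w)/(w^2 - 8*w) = (w - 5)/(w - 8)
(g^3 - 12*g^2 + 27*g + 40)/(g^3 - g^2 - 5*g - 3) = (g^2 - 13*g + 40)/(g^2 - 2*g - 3)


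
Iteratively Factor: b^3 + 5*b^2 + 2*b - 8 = (b + 2)*(b^2 + 3*b - 4) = (b - 1)*(b + 2)*(b + 4)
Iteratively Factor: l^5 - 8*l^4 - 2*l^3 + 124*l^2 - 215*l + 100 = (l - 1)*(l^4 - 7*l^3 - 9*l^2 + 115*l - 100) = (l - 1)^2*(l^3 - 6*l^2 - 15*l + 100) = (l - 5)*(l - 1)^2*(l^2 - l - 20) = (l - 5)^2*(l - 1)^2*(l + 4)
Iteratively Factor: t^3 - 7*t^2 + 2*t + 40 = (t - 4)*(t^2 - 3*t - 10) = (t - 4)*(t + 2)*(t - 5)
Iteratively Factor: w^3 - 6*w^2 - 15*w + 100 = (w - 5)*(w^2 - w - 20) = (w - 5)^2*(w + 4)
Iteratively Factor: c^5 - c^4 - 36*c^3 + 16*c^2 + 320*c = (c - 4)*(c^4 + 3*c^3 - 24*c^2 - 80*c) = (c - 4)*(c + 4)*(c^3 - c^2 - 20*c) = c*(c - 4)*(c + 4)*(c^2 - c - 20) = c*(c - 4)*(c + 4)^2*(c - 5)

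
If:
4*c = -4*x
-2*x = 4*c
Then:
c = 0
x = 0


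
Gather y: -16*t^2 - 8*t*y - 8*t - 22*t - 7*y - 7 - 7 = -16*t^2 - 30*t + y*(-8*t - 7) - 14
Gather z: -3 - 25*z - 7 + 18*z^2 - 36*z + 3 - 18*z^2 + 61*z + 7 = 0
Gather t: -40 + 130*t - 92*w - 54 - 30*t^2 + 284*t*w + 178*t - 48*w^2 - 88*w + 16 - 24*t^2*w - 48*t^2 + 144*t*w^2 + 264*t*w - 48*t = t^2*(-24*w - 78) + t*(144*w^2 + 548*w + 260) - 48*w^2 - 180*w - 78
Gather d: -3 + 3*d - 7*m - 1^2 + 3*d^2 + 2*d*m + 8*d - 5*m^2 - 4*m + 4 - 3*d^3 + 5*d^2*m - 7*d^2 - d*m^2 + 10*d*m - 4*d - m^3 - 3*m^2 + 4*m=-3*d^3 + d^2*(5*m - 4) + d*(-m^2 + 12*m + 7) - m^3 - 8*m^2 - 7*m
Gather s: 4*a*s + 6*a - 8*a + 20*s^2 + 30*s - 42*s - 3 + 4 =-2*a + 20*s^2 + s*(4*a - 12) + 1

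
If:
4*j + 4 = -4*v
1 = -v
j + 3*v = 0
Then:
No Solution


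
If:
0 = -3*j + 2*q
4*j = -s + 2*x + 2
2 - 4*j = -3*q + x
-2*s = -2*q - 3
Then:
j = 1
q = 3/2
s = 3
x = 5/2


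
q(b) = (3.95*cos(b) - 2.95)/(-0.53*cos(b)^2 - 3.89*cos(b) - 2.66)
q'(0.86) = 0.60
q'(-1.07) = -0.93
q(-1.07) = 0.23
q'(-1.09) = -0.97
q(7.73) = 0.78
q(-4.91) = 0.63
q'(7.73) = 2.24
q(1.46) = 0.81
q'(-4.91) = 1.86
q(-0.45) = -0.09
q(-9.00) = -14.74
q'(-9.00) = -36.31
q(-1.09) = 0.25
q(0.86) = 0.07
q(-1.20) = 0.37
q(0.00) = -0.14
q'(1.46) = 2.31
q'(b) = (-1.06*sin(b)*cos(b) - 3.89*sin(b))*(3.95*cos(b) - 2.95)/(-0.53*cos(b)^2 - 3.89*cos(b) - 2.66)^2 - 3.95*sin(b)/(-0.53*cos(b)^2 - 3.89*cos(b) - 2.66) = (-2.0935*cos(b)^2 + 3.127*cos(b) + 21.9825)*sin(b)/(0.2809*cos(b)^4 + 4.1234*cos(b)^3 + 17.9517*cos(b)^2 + 20.6948*cos(b) + 7.0756)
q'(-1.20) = -1.24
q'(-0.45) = -0.23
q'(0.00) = 0.00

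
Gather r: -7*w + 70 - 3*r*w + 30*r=r*(30 - 3*w) - 7*w + 70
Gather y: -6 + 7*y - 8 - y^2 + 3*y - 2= -y^2 + 10*y - 16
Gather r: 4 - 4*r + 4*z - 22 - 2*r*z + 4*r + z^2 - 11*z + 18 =-2*r*z + z^2 - 7*z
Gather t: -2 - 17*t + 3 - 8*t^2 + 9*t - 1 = -8*t^2 - 8*t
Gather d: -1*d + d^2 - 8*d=d^2 - 9*d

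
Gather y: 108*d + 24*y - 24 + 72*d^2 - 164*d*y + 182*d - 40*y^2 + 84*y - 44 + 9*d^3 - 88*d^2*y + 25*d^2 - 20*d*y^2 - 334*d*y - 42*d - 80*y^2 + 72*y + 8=9*d^3 + 97*d^2 + 248*d + y^2*(-20*d - 120) + y*(-88*d^2 - 498*d + 180) - 60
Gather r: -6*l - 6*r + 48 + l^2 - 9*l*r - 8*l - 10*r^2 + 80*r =l^2 - 14*l - 10*r^2 + r*(74 - 9*l) + 48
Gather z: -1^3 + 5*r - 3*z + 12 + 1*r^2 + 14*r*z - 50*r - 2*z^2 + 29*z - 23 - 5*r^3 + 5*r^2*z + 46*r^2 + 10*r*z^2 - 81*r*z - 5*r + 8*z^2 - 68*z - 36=-5*r^3 + 47*r^2 - 50*r + z^2*(10*r + 6) + z*(5*r^2 - 67*r - 42) - 48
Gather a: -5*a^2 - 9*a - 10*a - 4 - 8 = -5*a^2 - 19*a - 12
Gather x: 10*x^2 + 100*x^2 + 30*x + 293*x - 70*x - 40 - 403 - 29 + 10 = 110*x^2 + 253*x - 462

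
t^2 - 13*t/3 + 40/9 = (t - 8/3)*(t - 5/3)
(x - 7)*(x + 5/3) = x^2 - 16*x/3 - 35/3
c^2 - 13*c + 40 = (c - 8)*(c - 5)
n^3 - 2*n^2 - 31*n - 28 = (n - 7)*(n + 1)*(n + 4)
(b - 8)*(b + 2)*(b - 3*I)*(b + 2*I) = b^4 - 6*b^3 - I*b^3 - 10*b^2 + 6*I*b^2 - 36*b + 16*I*b - 96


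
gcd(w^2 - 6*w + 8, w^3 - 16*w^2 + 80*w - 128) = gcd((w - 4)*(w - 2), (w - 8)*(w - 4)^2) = w - 4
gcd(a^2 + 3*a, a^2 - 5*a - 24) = a + 3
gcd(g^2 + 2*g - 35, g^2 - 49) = g + 7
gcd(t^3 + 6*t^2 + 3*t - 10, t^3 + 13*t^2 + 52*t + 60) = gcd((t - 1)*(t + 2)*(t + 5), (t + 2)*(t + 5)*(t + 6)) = t^2 + 7*t + 10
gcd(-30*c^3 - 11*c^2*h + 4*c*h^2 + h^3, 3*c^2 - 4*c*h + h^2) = 3*c - h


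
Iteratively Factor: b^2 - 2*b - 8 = (b + 2)*(b - 4)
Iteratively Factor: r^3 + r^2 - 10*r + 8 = (r - 2)*(r^2 + 3*r - 4) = (r - 2)*(r - 1)*(r + 4)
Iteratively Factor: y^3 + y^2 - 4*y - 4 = (y + 2)*(y^2 - y - 2) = (y + 1)*(y + 2)*(y - 2)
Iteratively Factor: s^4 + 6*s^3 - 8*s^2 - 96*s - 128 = (s - 4)*(s^3 + 10*s^2 + 32*s + 32) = (s - 4)*(s + 4)*(s^2 + 6*s + 8) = (s - 4)*(s + 4)^2*(s + 2)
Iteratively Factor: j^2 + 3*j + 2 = (j + 2)*(j + 1)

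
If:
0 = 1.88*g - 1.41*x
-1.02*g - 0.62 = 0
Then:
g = -0.61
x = -0.81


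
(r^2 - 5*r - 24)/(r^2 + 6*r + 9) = (r - 8)/(r + 3)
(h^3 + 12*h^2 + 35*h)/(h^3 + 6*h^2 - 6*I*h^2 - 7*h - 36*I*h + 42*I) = h*(h + 5)/(h^2 - h*(1 + 6*I) + 6*I)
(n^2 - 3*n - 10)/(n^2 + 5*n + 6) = (n - 5)/(n + 3)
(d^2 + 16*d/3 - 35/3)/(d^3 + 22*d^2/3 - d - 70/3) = 1/(d + 2)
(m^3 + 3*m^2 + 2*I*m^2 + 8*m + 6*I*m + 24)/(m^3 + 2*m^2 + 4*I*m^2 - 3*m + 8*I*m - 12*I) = (m - 2*I)/(m - 1)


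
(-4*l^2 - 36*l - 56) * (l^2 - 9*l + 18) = -4*l^4 + 196*l^2 - 144*l - 1008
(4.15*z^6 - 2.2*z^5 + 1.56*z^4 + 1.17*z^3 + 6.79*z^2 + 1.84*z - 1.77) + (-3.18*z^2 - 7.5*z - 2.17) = 4.15*z^6 - 2.2*z^5 + 1.56*z^4 + 1.17*z^3 + 3.61*z^2 - 5.66*z - 3.94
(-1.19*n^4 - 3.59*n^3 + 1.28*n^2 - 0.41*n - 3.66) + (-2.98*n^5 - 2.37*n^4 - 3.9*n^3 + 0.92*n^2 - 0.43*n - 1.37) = -2.98*n^5 - 3.56*n^4 - 7.49*n^3 + 2.2*n^2 - 0.84*n - 5.03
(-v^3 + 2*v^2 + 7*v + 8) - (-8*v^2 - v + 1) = -v^3 + 10*v^2 + 8*v + 7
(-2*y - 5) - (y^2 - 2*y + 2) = -y^2 - 7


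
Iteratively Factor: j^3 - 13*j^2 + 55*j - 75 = (j - 5)*(j^2 - 8*j + 15) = (j - 5)^2*(j - 3)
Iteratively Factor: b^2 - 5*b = (b - 5)*(b)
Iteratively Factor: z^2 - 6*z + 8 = (z - 4)*(z - 2)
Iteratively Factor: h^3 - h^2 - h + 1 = (h - 1)*(h^2 - 1) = (h - 1)^2*(h + 1)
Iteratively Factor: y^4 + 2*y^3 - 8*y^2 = (y)*(y^3 + 2*y^2 - 8*y) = y*(y - 2)*(y^2 + 4*y) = y*(y - 2)*(y + 4)*(y)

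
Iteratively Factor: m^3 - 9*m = (m + 3)*(m^2 - 3*m) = m*(m + 3)*(m - 3)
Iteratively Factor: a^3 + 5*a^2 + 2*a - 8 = (a + 2)*(a^2 + 3*a - 4) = (a + 2)*(a + 4)*(a - 1)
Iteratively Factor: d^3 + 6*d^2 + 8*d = (d + 4)*(d^2 + 2*d) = d*(d + 4)*(d + 2)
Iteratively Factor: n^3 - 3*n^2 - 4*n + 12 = (n - 3)*(n^2 - 4) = (n - 3)*(n + 2)*(n - 2)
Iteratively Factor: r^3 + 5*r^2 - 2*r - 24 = (r - 2)*(r^2 + 7*r + 12) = (r - 2)*(r + 4)*(r + 3)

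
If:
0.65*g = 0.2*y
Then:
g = 0.307692307692308*y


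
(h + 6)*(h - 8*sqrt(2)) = h^2 - 8*sqrt(2)*h + 6*h - 48*sqrt(2)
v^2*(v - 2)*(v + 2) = v^4 - 4*v^2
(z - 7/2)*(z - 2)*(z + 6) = z^3 + z^2/2 - 26*z + 42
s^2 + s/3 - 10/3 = (s - 5/3)*(s + 2)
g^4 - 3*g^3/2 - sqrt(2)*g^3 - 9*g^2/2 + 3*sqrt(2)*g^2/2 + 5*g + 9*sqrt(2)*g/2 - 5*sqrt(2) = (g - 5/2)*(g - 1)*(g + 2)*(g - sqrt(2))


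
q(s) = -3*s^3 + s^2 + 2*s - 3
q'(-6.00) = -334.00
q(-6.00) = 669.00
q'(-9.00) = -745.00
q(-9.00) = 2247.00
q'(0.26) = 1.91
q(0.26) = -2.47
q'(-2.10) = -41.89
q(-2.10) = 24.99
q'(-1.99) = -37.62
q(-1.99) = 20.62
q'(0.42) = 1.25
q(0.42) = -2.21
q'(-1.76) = -29.40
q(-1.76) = 12.93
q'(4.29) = -155.06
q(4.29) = -212.88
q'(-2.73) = -70.54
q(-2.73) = 60.03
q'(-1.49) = -20.96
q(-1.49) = 6.16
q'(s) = -9*s^2 + 2*s + 2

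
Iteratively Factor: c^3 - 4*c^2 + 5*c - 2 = (c - 1)*(c^2 - 3*c + 2) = (c - 2)*(c - 1)*(c - 1)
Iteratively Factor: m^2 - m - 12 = (m - 4)*(m + 3)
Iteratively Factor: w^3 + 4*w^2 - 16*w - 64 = (w - 4)*(w^2 + 8*w + 16) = (w - 4)*(w + 4)*(w + 4)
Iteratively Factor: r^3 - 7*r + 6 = (r - 2)*(r^2 + 2*r - 3) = (r - 2)*(r + 3)*(r - 1)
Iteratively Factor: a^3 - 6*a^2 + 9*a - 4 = (a - 4)*(a^2 - 2*a + 1) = (a - 4)*(a - 1)*(a - 1)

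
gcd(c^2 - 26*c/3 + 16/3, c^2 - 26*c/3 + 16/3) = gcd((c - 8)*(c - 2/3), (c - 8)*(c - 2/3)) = c^2 - 26*c/3 + 16/3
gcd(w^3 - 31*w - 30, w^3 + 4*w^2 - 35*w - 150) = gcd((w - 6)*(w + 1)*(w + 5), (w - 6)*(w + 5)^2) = w^2 - w - 30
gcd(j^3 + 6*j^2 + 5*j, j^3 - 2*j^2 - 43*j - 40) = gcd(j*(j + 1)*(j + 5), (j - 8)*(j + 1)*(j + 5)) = j^2 + 6*j + 5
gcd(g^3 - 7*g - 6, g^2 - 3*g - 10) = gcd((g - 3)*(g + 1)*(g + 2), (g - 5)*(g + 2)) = g + 2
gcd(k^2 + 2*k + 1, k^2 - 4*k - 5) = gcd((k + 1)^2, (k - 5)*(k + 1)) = k + 1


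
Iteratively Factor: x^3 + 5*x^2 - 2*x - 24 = (x + 3)*(x^2 + 2*x - 8) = (x + 3)*(x + 4)*(x - 2)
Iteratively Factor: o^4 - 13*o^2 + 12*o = (o)*(o^3 - 13*o + 12) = o*(o + 4)*(o^2 - 4*o + 3) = o*(o - 3)*(o + 4)*(o - 1)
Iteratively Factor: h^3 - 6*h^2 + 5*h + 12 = (h + 1)*(h^2 - 7*h + 12) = (h - 3)*(h + 1)*(h - 4)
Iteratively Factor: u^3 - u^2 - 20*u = (u + 4)*(u^2 - 5*u) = u*(u + 4)*(u - 5)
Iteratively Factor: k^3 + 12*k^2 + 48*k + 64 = (k + 4)*(k^2 + 8*k + 16) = (k + 4)^2*(k + 4)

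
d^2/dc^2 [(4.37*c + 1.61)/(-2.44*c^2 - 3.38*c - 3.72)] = (-(4.37*c + 1.61)*(4.88*c + 3.38)*(9.76*c + 6.76) + (63.9768*c + 37.398)*(2.44*c^2 + 3.38*c + 3.72))/(2.44*c^2 + 3.38*c + 3.72)^3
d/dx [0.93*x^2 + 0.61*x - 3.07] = 1.86*x + 0.61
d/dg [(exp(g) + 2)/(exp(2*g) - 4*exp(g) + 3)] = (-2*(exp(g) - 2)*(exp(g) + 2) + exp(2*g) - 4*exp(g) + 3)*exp(g)/(exp(2*g) - 4*exp(g) + 3)^2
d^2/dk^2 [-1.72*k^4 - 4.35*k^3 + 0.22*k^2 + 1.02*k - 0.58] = -20.64*k^2 - 26.1*k + 0.44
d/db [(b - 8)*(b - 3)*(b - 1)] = 3*b^2 - 24*b + 35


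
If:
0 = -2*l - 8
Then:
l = -4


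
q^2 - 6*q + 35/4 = (q - 7/2)*(q - 5/2)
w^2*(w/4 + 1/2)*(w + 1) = w^4/4 + 3*w^3/4 + w^2/2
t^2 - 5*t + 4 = (t - 4)*(t - 1)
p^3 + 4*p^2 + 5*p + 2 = (p + 1)^2*(p + 2)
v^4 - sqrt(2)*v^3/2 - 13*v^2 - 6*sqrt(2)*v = v*(v - 3*sqrt(2))*(v + sqrt(2)/2)*(v + 2*sqrt(2))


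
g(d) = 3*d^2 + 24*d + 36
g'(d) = 6*d + 24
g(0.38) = 45.55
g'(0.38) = 26.28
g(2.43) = 112.03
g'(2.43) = 38.58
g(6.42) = 313.73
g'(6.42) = 62.52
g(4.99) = 230.46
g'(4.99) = 53.94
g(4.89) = 225.10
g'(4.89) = 53.34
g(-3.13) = -9.73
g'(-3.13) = 5.22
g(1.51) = 79.08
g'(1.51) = 33.06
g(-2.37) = -4.03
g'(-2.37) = 9.78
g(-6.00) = 0.00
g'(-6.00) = -12.00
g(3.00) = 135.00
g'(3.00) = 42.00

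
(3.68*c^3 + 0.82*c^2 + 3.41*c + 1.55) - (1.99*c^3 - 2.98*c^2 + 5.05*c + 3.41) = 1.69*c^3 + 3.8*c^2 - 1.64*c - 1.86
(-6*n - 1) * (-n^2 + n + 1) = 6*n^3 - 5*n^2 - 7*n - 1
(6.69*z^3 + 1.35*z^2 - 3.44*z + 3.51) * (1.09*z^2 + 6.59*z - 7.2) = 7.2921*z^5 + 45.5586*z^4 - 43.0211*z^3 - 28.5637*z^2 + 47.8989*z - 25.272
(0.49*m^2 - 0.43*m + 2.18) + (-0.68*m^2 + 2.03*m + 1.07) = -0.19*m^2 + 1.6*m + 3.25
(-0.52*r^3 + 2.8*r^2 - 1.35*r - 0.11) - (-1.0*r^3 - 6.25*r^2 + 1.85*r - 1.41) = 0.48*r^3 + 9.05*r^2 - 3.2*r + 1.3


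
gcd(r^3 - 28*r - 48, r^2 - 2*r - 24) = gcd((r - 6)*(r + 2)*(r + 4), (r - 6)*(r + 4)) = r^2 - 2*r - 24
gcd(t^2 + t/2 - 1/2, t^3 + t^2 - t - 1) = t + 1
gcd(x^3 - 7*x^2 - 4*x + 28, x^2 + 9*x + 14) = x + 2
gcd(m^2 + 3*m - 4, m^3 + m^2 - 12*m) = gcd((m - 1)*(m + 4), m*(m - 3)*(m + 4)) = m + 4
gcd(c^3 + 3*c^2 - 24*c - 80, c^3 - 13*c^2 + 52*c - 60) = c - 5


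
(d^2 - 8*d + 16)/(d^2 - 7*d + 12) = (d - 4)/(d - 3)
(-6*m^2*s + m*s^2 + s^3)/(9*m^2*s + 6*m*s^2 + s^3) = (-2*m + s)/(3*m + s)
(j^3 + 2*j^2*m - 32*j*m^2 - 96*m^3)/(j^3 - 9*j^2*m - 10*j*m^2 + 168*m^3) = (j + 4*m)/(j - 7*m)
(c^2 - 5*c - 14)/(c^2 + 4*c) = (c^2 - 5*c - 14)/(c*(c + 4))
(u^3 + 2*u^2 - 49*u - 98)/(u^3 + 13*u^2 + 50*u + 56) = (u - 7)/(u + 4)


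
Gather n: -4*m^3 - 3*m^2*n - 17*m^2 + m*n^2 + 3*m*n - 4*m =-4*m^3 - 17*m^2 + m*n^2 - 4*m + n*(-3*m^2 + 3*m)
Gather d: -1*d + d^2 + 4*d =d^2 + 3*d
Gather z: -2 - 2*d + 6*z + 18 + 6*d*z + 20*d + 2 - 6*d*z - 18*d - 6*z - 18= 0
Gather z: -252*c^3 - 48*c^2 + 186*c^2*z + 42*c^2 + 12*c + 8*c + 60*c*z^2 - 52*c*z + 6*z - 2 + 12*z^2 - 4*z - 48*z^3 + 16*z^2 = -252*c^3 - 6*c^2 + 20*c - 48*z^3 + z^2*(60*c + 28) + z*(186*c^2 - 52*c + 2) - 2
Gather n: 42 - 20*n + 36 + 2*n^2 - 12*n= 2*n^2 - 32*n + 78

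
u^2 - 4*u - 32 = (u - 8)*(u + 4)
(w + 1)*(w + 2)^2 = w^3 + 5*w^2 + 8*w + 4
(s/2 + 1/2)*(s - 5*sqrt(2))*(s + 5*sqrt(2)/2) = s^3/2 - 5*sqrt(2)*s^2/4 + s^2/2 - 25*s/2 - 5*sqrt(2)*s/4 - 25/2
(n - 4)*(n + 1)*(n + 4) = n^3 + n^2 - 16*n - 16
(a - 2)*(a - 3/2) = a^2 - 7*a/2 + 3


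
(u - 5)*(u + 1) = u^2 - 4*u - 5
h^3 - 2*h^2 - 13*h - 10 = (h - 5)*(h + 1)*(h + 2)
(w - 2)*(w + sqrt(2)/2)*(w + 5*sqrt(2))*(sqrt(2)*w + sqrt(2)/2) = sqrt(2)*w^4 - 3*sqrt(2)*w^3/2 + 11*w^3 - 33*w^2/2 + 4*sqrt(2)*w^2 - 11*w - 15*sqrt(2)*w/2 - 5*sqrt(2)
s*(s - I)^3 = s^4 - 3*I*s^3 - 3*s^2 + I*s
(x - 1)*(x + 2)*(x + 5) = x^3 + 6*x^2 + 3*x - 10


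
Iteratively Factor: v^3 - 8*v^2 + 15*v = (v - 5)*(v^2 - 3*v) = v*(v - 5)*(v - 3)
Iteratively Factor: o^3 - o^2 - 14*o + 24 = (o - 3)*(o^2 + 2*o - 8) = (o - 3)*(o + 4)*(o - 2)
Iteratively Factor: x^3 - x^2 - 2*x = (x - 2)*(x^2 + x) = x*(x - 2)*(x + 1)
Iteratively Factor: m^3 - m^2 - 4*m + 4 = (m - 1)*(m^2 - 4) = (m - 1)*(m + 2)*(m - 2)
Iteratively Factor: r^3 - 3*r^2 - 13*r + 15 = (r - 1)*(r^2 - 2*r - 15) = (r - 5)*(r - 1)*(r + 3)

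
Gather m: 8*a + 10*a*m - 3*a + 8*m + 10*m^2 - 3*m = 5*a + 10*m^2 + m*(10*a + 5)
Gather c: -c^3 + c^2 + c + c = -c^3 + c^2 + 2*c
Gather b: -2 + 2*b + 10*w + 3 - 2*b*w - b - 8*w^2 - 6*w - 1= b*(1 - 2*w) - 8*w^2 + 4*w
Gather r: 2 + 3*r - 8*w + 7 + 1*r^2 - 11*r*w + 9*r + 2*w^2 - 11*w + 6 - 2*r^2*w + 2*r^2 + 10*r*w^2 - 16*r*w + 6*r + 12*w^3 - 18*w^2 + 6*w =r^2*(3 - 2*w) + r*(10*w^2 - 27*w + 18) + 12*w^3 - 16*w^2 - 13*w + 15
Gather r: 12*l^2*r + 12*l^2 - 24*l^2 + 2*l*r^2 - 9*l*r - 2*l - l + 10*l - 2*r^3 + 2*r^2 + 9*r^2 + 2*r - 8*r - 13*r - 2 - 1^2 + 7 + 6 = -12*l^2 + 7*l - 2*r^3 + r^2*(2*l + 11) + r*(12*l^2 - 9*l - 19) + 10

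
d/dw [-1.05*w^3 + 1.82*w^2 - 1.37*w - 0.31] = -3.15*w^2 + 3.64*w - 1.37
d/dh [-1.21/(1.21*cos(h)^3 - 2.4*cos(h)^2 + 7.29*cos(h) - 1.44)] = (-4.3923*cos(h)^2 + 5.808*cos(h) - 8.8209)*sin(h)/(1.21*cos(h)^3 - 2.4*cos(h)^2 + 7.29*cos(h) - 1.44)^2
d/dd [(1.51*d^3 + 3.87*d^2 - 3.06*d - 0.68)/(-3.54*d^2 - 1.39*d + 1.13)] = (-5.3454*d^4 - 4.1978*d^3 - 11.0928*d^2 + 3.9318*d - 4.403)/(12.5316*d^4 + 9.8412*d^3 - 6.0683*d^2 - 3.1414*d + 1.2769)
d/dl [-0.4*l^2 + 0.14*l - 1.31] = 0.14 - 0.8*l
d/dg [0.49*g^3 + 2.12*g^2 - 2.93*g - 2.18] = 1.47*g^2 + 4.24*g - 2.93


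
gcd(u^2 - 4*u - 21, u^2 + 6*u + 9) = u + 3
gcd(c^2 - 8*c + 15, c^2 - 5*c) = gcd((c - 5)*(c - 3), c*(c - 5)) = c - 5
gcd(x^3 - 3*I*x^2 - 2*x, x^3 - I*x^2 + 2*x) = x^2 - 2*I*x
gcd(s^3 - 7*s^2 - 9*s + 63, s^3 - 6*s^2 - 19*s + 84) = s^2 - 10*s + 21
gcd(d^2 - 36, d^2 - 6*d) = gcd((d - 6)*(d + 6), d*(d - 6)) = d - 6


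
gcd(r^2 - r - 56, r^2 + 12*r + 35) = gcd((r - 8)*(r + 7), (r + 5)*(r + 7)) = r + 7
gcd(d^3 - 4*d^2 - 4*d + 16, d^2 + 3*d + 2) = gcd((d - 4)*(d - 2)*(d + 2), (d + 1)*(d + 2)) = d + 2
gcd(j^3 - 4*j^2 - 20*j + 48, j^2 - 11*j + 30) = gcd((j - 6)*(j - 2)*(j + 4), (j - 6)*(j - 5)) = j - 6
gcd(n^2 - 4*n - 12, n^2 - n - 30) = n - 6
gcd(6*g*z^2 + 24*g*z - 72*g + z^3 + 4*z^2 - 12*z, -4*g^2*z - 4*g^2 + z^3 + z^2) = 1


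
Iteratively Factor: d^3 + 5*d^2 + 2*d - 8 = (d - 1)*(d^2 + 6*d + 8) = (d - 1)*(d + 4)*(d + 2)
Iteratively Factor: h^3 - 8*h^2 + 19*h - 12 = (h - 4)*(h^2 - 4*h + 3) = (h - 4)*(h - 3)*(h - 1)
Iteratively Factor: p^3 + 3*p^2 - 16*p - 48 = (p - 4)*(p^2 + 7*p + 12) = (p - 4)*(p + 4)*(p + 3)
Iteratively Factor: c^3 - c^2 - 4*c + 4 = (c + 2)*(c^2 - 3*c + 2) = (c - 2)*(c + 2)*(c - 1)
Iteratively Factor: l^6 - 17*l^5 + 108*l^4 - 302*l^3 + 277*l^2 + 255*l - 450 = (l - 5)*(l^5 - 12*l^4 + 48*l^3 - 62*l^2 - 33*l + 90) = (l - 5)*(l - 2)*(l^4 - 10*l^3 + 28*l^2 - 6*l - 45) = (l - 5)*(l - 3)*(l - 2)*(l^3 - 7*l^2 + 7*l + 15) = (l - 5)^2*(l - 3)*(l - 2)*(l^2 - 2*l - 3) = (l - 5)^2*(l - 3)*(l - 2)*(l + 1)*(l - 3)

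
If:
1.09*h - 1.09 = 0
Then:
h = 1.00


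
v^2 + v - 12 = (v - 3)*(v + 4)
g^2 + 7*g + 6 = (g + 1)*(g + 6)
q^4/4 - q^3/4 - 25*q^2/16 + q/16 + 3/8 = (q/4 + 1/2)*(q - 3)*(q - 1/2)*(q + 1/2)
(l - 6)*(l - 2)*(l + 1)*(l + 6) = l^4 - l^3 - 38*l^2 + 36*l + 72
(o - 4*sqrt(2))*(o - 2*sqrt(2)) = o^2 - 6*sqrt(2)*o + 16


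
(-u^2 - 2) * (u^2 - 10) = -u^4 + 8*u^2 + 20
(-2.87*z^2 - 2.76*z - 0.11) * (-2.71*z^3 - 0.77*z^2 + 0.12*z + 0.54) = 7.7777*z^5 + 9.6895*z^4 + 2.0789*z^3 - 1.7963*z^2 - 1.5036*z - 0.0594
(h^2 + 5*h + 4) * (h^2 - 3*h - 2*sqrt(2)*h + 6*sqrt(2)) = h^4 - 2*sqrt(2)*h^3 + 2*h^3 - 11*h^2 - 4*sqrt(2)*h^2 - 12*h + 22*sqrt(2)*h + 24*sqrt(2)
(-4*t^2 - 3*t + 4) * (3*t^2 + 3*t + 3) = -12*t^4 - 21*t^3 - 9*t^2 + 3*t + 12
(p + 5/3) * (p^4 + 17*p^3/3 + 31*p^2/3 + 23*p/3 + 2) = p^5 + 22*p^4/3 + 178*p^3/9 + 224*p^2/9 + 133*p/9 + 10/3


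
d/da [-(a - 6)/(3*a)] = -2/a^2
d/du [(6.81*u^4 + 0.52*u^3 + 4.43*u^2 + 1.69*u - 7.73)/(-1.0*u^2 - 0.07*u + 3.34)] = (-13.62*u^5 - 1.9501*u^4 + 90.9088*u^3 + 6.5903*u^2 + 14.1324*u + 5.1035)/(1.0*u^4 + 0.14*u^3 - 6.6751*u^2 - 0.4676*u + 11.1556)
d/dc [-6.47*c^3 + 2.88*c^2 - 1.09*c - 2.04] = -19.41*c^2 + 5.76*c - 1.09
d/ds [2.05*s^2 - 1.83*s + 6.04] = 4.1*s - 1.83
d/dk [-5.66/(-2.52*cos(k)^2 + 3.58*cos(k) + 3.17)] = (28.5264*cos(k) - 20.2628)*sin(k)/(-2.52*cos(k)^2 + 3.58*cos(k) + 3.17)^2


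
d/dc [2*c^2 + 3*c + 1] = 4*c + 3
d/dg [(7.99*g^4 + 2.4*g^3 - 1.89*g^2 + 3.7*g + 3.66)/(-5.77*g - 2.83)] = (-138.3069*g^4 - 118.1428*g^3 - 9.4707*g^2 + 10.6974*g + 10.6472)/(33.2929*g^2 + 32.6582*g + 8.0089)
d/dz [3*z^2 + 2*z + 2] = 6*z + 2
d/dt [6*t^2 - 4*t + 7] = 12*t - 4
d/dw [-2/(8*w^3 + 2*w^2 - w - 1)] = 2*(24*w^2 + 4*w - 1)/(8*w^3 + 2*w^2 - w - 1)^2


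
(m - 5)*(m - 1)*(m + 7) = m^3 + m^2 - 37*m + 35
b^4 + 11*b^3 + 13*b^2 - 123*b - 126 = (b - 3)*(b + 1)*(b + 6)*(b + 7)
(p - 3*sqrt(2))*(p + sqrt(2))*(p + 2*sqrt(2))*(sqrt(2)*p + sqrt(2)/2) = sqrt(2)*p^4 + sqrt(2)*p^3/2 - 14*sqrt(2)*p^2 - 24*p - 7*sqrt(2)*p - 12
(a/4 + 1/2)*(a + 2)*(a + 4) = a^3/4 + 2*a^2 + 5*a + 4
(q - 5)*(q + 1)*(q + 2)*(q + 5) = q^4 + 3*q^3 - 23*q^2 - 75*q - 50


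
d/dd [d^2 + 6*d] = 2*d + 6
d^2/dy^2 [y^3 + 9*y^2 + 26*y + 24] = 6*y + 18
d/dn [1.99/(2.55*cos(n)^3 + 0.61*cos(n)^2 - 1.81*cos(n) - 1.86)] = (15.2235*cos(n)^2 + 2.4278*cos(n) - 3.6019)*sin(n)/(2.55*cos(n)^3 + 0.61*cos(n)^2 - 1.81*cos(n) - 1.86)^2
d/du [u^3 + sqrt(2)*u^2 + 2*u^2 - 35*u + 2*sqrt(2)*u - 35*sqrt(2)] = 3*u^2 + 2*sqrt(2)*u + 4*u - 35 + 2*sqrt(2)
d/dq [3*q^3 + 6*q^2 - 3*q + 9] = 9*q^2 + 12*q - 3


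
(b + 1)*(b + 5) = b^2 + 6*b + 5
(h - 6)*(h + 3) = h^2 - 3*h - 18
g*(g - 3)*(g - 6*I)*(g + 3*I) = g^4 - 3*g^3 - 3*I*g^3 + 18*g^2 + 9*I*g^2 - 54*g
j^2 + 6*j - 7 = (j - 1)*(j + 7)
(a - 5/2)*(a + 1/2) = a^2 - 2*a - 5/4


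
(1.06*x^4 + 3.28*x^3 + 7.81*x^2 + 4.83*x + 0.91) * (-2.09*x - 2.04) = -2.2154*x^5 - 9.0176*x^4 - 23.0141*x^3 - 26.0271*x^2 - 11.7551*x - 1.8564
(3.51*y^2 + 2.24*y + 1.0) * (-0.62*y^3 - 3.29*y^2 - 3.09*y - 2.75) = -2.1762*y^5 - 12.9367*y^4 - 18.8355*y^3 - 19.8641*y^2 - 9.25*y - 2.75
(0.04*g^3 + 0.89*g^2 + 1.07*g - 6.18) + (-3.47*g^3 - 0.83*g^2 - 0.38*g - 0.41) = -3.43*g^3 + 0.0600000000000001*g^2 + 0.69*g - 6.59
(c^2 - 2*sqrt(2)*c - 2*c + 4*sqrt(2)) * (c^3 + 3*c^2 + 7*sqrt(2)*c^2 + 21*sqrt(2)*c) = c^5 + c^4 + 5*sqrt(2)*c^4 - 34*c^3 + 5*sqrt(2)*c^3 - 30*sqrt(2)*c^2 - 28*c^2 + 168*c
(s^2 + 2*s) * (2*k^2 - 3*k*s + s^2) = 2*k^2*s^2 + 4*k^2*s - 3*k*s^3 - 6*k*s^2 + s^4 + 2*s^3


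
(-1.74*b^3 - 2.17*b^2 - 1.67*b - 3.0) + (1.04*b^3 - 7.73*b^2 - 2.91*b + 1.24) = -0.7*b^3 - 9.9*b^2 - 4.58*b - 1.76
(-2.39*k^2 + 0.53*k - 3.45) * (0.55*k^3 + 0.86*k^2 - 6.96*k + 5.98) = -1.3145*k^5 - 1.7639*k^4 + 15.1927*k^3 - 20.948*k^2 + 27.1814*k - 20.631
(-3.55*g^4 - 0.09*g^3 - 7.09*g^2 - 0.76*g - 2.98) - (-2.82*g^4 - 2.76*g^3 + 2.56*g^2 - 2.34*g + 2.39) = -0.73*g^4 + 2.67*g^3 - 9.65*g^2 + 1.58*g - 5.37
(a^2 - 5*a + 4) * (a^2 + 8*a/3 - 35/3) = a^4 - 7*a^3/3 - 21*a^2 + 69*a - 140/3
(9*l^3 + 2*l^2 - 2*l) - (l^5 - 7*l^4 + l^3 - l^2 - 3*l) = -l^5 + 7*l^4 + 8*l^3 + 3*l^2 + l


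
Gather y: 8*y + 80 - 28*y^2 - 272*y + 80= -28*y^2 - 264*y + 160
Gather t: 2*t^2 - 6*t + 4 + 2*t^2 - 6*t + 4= 4*t^2 - 12*t + 8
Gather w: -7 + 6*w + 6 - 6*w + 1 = 0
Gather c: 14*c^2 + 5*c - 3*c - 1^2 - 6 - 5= 14*c^2 + 2*c - 12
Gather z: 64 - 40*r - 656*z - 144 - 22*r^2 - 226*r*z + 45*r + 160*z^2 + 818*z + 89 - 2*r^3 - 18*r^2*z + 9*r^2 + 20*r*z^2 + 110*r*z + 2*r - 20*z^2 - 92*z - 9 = -2*r^3 - 13*r^2 + 7*r + z^2*(20*r + 140) + z*(-18*r^2 - 116*r + 70)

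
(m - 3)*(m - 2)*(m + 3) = m^3 - 2*m^2 - 9*m + 18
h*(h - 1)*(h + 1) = h^3 - h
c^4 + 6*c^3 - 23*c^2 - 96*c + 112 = (c - 4)*(c - 1)*(c + 4)*(c + 7)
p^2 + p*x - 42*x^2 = (p - 6*x)*(p + 7*x)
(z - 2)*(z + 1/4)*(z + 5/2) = z^3 + 3*z^2/4 - 39*z/8 - 5/4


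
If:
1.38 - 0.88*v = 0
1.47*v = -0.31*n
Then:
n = -7.44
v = 1.57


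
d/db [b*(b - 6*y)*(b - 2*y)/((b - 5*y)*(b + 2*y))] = (b^4 - 6*b^3*y - 18*b^2*y^2 + 160*b*y^3 - 120*y^4)/(b^4 - 6*b^3*y - 11*b^2*y^2 + 60*b*y^3 + 100*y^4)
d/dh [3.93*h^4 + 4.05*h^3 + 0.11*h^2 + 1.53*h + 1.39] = 15.72*h^3 + 12.15*h^2 + 0.22*h + 1.53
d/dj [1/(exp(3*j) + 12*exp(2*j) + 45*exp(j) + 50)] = 3*(-exp(2*j) - 8*exp(j) - 15)*exp(j)/(exp(3*j) + 12*exp(2*j) + 45*exp(j) + 50)^2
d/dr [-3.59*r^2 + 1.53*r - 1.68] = 1.53 - 7.18*r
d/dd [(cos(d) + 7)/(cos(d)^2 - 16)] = (cos(d)^2 + 14*cos(d) + 16)*sin(d)/(cos(d)^2 - 16)^2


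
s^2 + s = s*(s + 1)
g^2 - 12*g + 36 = (g - 6)^2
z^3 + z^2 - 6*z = z*(z - 2)*(z + 3)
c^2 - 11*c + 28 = (c - 7)*(c - 4)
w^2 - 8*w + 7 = (w - 7)*(w - 1)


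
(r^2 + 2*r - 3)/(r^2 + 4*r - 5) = (r + 3)/(r + 5)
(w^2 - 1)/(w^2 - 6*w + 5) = (w + 1)/(w - 5)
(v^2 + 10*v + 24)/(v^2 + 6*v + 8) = (v + 6)/(v + 2)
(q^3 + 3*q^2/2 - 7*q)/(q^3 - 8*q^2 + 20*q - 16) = q*(2*q + 7)/(2*(q^2 - 6*q + 8))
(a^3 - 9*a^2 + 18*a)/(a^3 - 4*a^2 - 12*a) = (a - 3)/(a + 2)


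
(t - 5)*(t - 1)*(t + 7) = t^3 + t^2 - 37*t + 35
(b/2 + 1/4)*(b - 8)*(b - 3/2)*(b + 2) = b^4/2 - 7*b^3/2 - 43*b^2/8 + 41*b/4 + 6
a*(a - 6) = a^2 - 6*a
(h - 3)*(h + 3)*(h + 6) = h^3 + 6*h^2 - 9*h - 54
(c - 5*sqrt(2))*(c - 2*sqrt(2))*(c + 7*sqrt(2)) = c^3 - 78*c + 140*sqrt(2)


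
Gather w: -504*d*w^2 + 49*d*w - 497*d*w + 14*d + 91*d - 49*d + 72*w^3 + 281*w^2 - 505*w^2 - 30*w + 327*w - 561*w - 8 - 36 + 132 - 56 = 56*d + 72*w^3 + w^2*(-504*d - 224) + w*(-448*d - 264) + 32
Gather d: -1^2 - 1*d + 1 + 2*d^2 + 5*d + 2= 2*d^2 + 4*d + 2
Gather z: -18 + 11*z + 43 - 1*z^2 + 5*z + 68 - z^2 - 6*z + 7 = -2*z^2 + 10*z + 100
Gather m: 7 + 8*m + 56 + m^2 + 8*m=m^2 + 16*m + 63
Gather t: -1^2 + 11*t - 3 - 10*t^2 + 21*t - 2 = -10*t^2 + 32*t - 6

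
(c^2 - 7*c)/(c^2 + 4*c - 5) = c*(c - 7)/(c^2 + 4*c - 5)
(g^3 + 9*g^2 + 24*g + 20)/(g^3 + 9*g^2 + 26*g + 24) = (g^2 + 7*g + 10)/(g^2 + 7*g + 12)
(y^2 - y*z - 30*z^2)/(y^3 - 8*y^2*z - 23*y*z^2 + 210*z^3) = 1/(y - 7*z)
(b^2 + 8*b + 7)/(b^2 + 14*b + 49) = (b + 1)/(b + 7)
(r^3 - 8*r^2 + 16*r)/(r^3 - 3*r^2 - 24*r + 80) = r/(r + 5)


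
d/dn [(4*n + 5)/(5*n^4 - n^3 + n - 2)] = (20*n^4 - 4*n^3 + 4*n - (4*n + 5)*(20*n^3 - 3*n^2 + 1) - 8)/(5*n^4 - n^3 + n - 2)^2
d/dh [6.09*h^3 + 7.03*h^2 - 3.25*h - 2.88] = 18.27*h^2 + 14.06*h - 3.25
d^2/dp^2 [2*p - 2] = 0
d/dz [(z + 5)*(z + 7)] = 2*z + 12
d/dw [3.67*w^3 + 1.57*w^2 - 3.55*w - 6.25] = 11.01*w^2 + 3.14*w - 3.55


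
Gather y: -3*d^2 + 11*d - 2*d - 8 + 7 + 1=-3*d^2 + 9*d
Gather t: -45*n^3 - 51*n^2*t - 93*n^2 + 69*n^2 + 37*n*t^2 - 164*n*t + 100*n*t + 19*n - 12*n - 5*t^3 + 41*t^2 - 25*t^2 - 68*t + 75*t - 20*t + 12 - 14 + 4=-45*n^3 - 24*n^2 + 7*n - 5*t^3 + t^2*(37*n + 16) + t*(-51*n^2 - 64*n - 13) + 2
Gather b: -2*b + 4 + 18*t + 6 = -2*b + 18*t + 10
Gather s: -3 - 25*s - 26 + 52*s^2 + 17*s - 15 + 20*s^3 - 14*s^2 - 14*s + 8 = 20*s^3 + 38*s^2 - 22*s - 36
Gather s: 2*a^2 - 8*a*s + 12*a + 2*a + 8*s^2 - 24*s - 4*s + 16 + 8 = 2*a^2 + 14*a + 8*s^2 + s*(-8*a - 28) + 24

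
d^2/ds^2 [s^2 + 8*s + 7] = 2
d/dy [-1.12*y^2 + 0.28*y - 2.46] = 0.28 - 2.24*y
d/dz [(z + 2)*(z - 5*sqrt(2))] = 2*z - 5*sqrt(2) + 2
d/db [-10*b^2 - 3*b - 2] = -20*b - 3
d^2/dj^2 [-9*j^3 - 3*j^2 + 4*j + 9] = -54*j - 6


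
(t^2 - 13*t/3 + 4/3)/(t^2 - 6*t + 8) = (t - 1/3)/(t - 2)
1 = 1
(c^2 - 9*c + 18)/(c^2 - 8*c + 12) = (c - 3)/(c - 2)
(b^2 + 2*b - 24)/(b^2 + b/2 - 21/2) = 2*(b^2 + 2*b - 24)/(2*b^2 + b - 21)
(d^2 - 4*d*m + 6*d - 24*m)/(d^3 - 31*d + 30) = (d - 4*m)/(d^2 - 6*d + 5)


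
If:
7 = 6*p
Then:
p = 7/6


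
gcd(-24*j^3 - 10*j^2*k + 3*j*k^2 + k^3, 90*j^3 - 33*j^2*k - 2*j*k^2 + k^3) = 3*j - k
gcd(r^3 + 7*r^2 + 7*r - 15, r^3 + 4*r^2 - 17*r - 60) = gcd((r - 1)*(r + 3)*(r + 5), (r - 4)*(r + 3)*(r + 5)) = r^2 + 8*r + 15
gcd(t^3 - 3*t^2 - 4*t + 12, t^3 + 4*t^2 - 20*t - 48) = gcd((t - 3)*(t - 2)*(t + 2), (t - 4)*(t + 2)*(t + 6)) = t + 2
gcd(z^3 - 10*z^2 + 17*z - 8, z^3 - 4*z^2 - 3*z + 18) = 1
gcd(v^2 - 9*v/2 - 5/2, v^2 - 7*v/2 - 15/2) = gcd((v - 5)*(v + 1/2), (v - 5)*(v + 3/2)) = v - 5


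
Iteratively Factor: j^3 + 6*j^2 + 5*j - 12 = (j - 1)*(j^2 + 7*j + 12) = (j - 1)*(j + 3)*(j + 4)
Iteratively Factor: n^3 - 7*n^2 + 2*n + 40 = (n + 2)*(n^2 - 9*n + 20) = (n - 5)*(n + 2)*(n - 4)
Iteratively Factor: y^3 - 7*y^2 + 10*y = (y - 2)*(y^2 - 5*y) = y*(y - 2)*(y - 5)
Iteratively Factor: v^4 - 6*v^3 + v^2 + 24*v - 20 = (v - 1)*(v^3 - 5*v^2 - 4*v + 20) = (v - 2)*(v - 1)*(v^2 - 3*v - 10) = (v - 2)*(v - 1)*(v + 2)*(v - 5)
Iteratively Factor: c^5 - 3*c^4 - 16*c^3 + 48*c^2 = (c)*(c^4 - 3*c^3 - 16*c^2 + 48*c) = c*(c + 4)*(c^3 - 7*c^2 + 12*c) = c*(c - 3)*(c + 4)*(c^2 - 4*c) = c^2*(c - 3)*(c + 4)*(c - 4)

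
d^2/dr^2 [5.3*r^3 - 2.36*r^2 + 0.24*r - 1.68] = 31.8*r - 4.72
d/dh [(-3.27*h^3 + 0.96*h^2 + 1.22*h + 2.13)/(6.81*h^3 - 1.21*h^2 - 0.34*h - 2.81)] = (-2.5809*h^4 - 14.3928*h^3 - 14.8*h^2 - 0.240600000000001*h - 2.704)/(46.3761*h^6 - 16.4802*h^5 - 3.1667*h^4 - 37.4494*h^3 + 6.9158*h^2 + 1.9108*h + 7.8961)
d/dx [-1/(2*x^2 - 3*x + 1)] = (4*x - 3)/(2*x^2 - 3*x + 1)^2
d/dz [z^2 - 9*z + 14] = 2*z - 9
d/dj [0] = 0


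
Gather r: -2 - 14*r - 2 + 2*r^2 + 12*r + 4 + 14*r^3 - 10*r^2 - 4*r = 14*r^3 - 8*r^2 - 6*r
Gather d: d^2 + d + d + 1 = d^2 + 2*d + 1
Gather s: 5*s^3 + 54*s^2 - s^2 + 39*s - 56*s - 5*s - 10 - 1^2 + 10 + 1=5*s^3 + 53*s^2 - 22*s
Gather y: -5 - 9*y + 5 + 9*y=0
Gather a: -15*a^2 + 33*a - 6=-15*a^2 + 33*a - 6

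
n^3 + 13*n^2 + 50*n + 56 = (n + 2)*(n + 4)*(n + 7)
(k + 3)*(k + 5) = k^2 + 8*k + 15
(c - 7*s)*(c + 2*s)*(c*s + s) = c^3*s - 5*c^2*s^2 + c^2*s - 14*c*s^3 - 5*c*s^2 - 14*s^3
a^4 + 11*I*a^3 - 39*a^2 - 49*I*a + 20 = (a + I)^2*(a + 4*I)*(a + 5*I)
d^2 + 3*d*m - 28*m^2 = (d - 4*m)*(d + 7*m)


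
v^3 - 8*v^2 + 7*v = v*(v - 7)*(v - 1)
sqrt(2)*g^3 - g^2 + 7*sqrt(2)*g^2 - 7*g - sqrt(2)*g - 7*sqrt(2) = (g + 7)*(g - sqrt(2))*(sqrt(2)*g + 1)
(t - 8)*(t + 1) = t^2 - 7*t - 8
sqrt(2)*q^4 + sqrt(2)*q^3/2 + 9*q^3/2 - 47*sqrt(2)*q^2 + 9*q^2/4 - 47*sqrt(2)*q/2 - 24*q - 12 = (q + 1/2)*(q - 4*sqrt(2))*(q + 6*sqrt(2))*(sqrt(2)*q + 1/2)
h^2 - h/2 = h*(h - 1/2)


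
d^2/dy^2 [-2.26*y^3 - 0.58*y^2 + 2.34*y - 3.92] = -13.56*y - 1.16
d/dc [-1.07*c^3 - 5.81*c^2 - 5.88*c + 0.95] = -3.21*c^2 - 11.62*c - 5.88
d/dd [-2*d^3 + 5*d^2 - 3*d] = -6*d^2 + 10*d - 3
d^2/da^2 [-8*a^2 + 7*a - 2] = -16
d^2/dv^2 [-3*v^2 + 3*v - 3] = -6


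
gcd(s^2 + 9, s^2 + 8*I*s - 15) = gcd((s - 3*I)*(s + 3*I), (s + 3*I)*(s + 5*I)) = s + 3*I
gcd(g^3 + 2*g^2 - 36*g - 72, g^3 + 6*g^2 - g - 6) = g + 6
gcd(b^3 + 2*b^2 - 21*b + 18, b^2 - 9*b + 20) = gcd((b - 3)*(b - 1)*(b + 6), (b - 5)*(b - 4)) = 1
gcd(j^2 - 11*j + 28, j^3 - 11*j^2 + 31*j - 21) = j - 7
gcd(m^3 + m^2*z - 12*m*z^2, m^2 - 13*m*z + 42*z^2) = 1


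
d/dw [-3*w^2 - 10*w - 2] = -6*w - 10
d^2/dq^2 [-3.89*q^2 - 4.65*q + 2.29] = -7.78000000000000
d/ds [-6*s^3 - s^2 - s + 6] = -18*s^2 - 2*s - 1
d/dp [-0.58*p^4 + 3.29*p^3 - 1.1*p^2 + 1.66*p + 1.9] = -2.32*p^3 + 9.87*p^2 - 2.2*p + 1.66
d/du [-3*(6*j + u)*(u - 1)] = -18*j - 6*u + 3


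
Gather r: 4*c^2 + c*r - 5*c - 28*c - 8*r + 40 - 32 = 4*c^2 - 33*c + r*(c - 8) + 8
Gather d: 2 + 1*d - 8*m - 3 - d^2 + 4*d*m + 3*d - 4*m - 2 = -d^2 + d*(4*m + 4) - 12*m - 3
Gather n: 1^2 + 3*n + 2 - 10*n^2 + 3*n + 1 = -10*n^2 + 6*n + 4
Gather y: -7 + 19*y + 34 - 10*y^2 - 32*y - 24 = -10*y^2 - 13*y + 3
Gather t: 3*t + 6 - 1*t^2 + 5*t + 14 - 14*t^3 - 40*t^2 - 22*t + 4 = -14*t^3 - 41*t^2 - 14*t + 24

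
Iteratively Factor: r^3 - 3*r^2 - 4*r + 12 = (r - 2)*(r^2 - r - 6) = (r - 2)*(r + 2)*(r - 3)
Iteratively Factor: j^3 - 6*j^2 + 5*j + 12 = (j - 4)*(j^2 - 2*j - 3) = (j - 4)*(j - 3)*(j + 1)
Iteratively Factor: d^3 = (d)*(d^2) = d^2*(d)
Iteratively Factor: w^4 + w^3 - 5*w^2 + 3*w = (w)*(w^3 + w^2 - 5*w + 3) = w*(w + 3)*(w^2 - 2*w + 1) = w*(w - 1)*(w + 3)*(w - 1)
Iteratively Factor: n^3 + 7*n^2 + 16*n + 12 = (n + 2)*(n^2 + 5*n + 6) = (n + 2)^2*(n + 3)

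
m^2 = m^2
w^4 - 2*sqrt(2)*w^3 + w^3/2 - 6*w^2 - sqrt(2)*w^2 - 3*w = w*(w + 1/2)*(w - 3*sqrt(2))*(w + sqrt(2))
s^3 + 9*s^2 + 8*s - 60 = (s - 2)*(s + 5)*(s + 6)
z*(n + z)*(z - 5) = n*z^2 - 5*n*z + z^3 - 5*z^2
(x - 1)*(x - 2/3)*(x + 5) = x^3 + 10*x^2/3 - 23*x/3 + 10/3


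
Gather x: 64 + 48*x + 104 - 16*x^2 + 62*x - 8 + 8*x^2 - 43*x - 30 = -8*x^2 + 67*x + 130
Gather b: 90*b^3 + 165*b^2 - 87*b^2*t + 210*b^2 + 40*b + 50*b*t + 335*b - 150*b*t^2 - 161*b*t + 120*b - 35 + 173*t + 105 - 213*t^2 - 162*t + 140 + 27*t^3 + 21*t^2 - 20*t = 90*b^3 + b^2*(375 - 87*t) + b*(-150*t^2 - 111*t + 495) + 27*t^3 - 192*t^2 - 9*t + 210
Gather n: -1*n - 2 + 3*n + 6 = 2*n + 4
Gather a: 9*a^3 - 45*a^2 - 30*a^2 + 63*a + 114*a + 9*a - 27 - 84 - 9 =9*a^3 - 75*a^2 + 186*a - 120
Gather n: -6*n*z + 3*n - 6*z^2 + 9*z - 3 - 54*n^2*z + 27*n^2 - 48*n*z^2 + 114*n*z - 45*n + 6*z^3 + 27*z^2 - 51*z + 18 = n^2*(27 - 54*z) + n*(-48*z^2 + 108*z - 42) + 6*z^3 + 21*z^2 - 42*z + 15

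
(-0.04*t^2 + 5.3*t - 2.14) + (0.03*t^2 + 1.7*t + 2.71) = -0.01*t^2 + 7.0*t + 0.57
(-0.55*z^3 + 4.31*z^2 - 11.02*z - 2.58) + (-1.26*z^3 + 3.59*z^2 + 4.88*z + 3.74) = -1.81*z^3 + 7.9*z^2 - 6.14*z + 1.16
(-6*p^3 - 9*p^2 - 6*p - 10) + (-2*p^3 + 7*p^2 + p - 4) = -8*p^3 - 2*p^2 - 5*p - 14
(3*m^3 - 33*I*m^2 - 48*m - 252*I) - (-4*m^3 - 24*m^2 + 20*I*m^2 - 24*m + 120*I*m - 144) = 7*m^3 + 24*m^2 - 53*I*m^2 - 24*m - 120*I*m + 144 - 252*I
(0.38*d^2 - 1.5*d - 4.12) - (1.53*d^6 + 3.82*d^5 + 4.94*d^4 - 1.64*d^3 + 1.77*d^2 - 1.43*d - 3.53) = -1.53*d^6 - 3.82*d^5 - 4.94*d^4 + 1.64*d^3 - 1.39*d^2 - 0.0700000000000001*d - 0.59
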